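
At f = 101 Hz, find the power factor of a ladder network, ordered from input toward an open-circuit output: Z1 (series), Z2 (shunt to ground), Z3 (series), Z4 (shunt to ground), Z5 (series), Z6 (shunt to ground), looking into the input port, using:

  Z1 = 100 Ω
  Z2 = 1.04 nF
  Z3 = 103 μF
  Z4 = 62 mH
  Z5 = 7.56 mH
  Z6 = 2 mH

Step 1 — Angular frequency: ω = 2π·f = 2π·101 = 634.6 rad/s.
Step 2 — Component impedances:
  Z1: Z = R = 100 Ω
  Z2: Z = 1/(jωC) = -j/(ω·C) = 0 - j1.515e+06 Ω
  Z3: Z = 1/(jωC) = -j/(ω·C) = 0 - j15.3 Ω
  Z4: Z = jωL = j·634.6·0.062 = 0 + j39.35 Ω
  Z5: Z = jωL = j·634.6·0.00756 = 0 + j4.798 Ω
  Z6: Z = jωL = j·634.6·0.002 = 0 + j1.269 Ω
Step 3 — Ladder network (open output): work backward from the far end, alternating series and parallel combinations. Z_in = 100 - j10.04 Ω = 100.5∠-5.7° Ω.
Step 4 — Power factor: PF = cos(φ) = Re(Z)/|Z| = 100/100.5 = 0.995.
Step 5 — Type: Im(Z) = -10.04 ⇒ leading (phase φ = -5.7°).

PF = 0.995 (leading, φ = -5.7°)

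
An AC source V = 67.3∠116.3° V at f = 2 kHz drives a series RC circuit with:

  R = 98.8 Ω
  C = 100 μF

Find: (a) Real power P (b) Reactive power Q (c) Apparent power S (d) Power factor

Step 1 — Angular frequency: ω = 2π·f = 2π·2000 = 1.257e+04 rad/s.
Step 2 — Component impedances:
  R: Z = R = 98.8 Ω
  C: Z = 1/(jωC) = -j/(ω·C) = 0 - j0.7958 Ω
Step 3 — Series combination: Z_total = R + C = 98.8 - j0.7958 Ω = 98.8∠-0.5° Ω.
Step 4 — Source phasor: V = 67.3∠116.3° V = -29.82 + j60.33 V.
Step 5 — Current: I = V / Z = -0.3067 + j0.6082 A = 0.6812∠116.8° A.
Step 6 — Complex power: S = V·I* = 45.84 - j0.3692 VA.
Step 7 — Real power: P = Re(S) = 45.84 W.
Step 8 — Reactive power: Q = Im(S) = -0.3692 VAR.
Step 9 — Apparent power: |S| = 45.84 VA.
Step 10 — Power factor: PF = P/|S| = 1 (leading).

(a) P = 45.84 W  (b) Q = -0.3692 VAR  (c) S = 45.84 VA  (d) PF = 1 (leading)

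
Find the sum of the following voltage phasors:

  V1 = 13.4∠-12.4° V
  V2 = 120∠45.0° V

Step 1 — Convert each phasor to rectangular form:
  V1 = 13.4·(cos(-12.4°) + j·sin(-12.4°)) = 13.09 - j2.877 V
  V2 = 120·(cos(45.0°) + j·sin(45.0°)) = 84.85 + j84.85 V
Step 2 — Sum components: V_total = 97.94 + j81.98 V.
Step 3 — Convert to polar: |V_total| = 127.7 V, ∠V_total = 39.9°.

V_total = 127.7∠39.9° V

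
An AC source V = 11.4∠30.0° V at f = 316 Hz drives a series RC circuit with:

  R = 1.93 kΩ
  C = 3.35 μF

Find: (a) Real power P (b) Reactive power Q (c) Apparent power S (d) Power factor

Step 1 — Angular frequency: ω = 2π·f = 2π·316 = 1985 rad/s.
Step 2 — Component impedances:
  R: Z = R = 1930 Ω
  C: Z = 1/(jωC) = -j/(ω·C) = 0 - j150.3 Ω
Step 3 — Series combination: Z_total = R + C = 1930 - j150.3 Ω = 1936∠-4.5° Ω.
Step 4 — Source phasor: V = 11.4∠30.0° V = 9.873 + j5.7 V.
Step 5 — Current: I = V / Z = 0.004856 + j0.003332 A = 0.005889∠34.5° A.
Step 6 — Complex power: S = V·I* = 0.06693 - j0.005214 VA.
Step 7 — Real power: P = Re(S) = 0.06693 W.
Step 8 — Reactive power: Q = Im(S) = -0.005214 VAR.
Step 9 — Apparent power: |S| = 0.06713 VA.
Step 10 — Power factor: PF = P/|S| = 0.997 (leading).

(a) P = 0.06693 W  (b) Q = -0.005214 VAR  (c) S = 0.06713 VA  (d) PF = 0.997 (leading)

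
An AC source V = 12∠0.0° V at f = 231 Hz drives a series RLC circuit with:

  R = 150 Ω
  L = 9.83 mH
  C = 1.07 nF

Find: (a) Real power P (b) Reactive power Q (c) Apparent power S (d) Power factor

Step 1 — Angular frequency: ω = 2π·f = 2π·231 = 1451 rad/s.
Step 2 — Component impedances:
  R: Z = R = 150 Ω
  L: Z = jωL = j·1451·0.00983 = 0 + j14.27 Ω
  C: Z = 1/(jωC) = -j/(ω·C) = 0 - j6.439e+05 Ω
Step 3 — Series combination: Z_total = R + L + C = 150 - j6.439e+05 Ω = 6.439e+05∠-90.0° Ω.
Step 4 — Source phasor: V = 12∠0.0° V = 12 V.
Step 5 — Current: I = V / Z = 4.342e-09 + j1.864e-05 A = 1.864e-05∠90.0° A.
Step 6 — Complex power: S = V·I* = 5.21e-08 - j0.0002236 VA.
Step 7 — Real power: P = Re(S) = 5.21e-08 W.
Step 8 — Reactive power: Q = Im(S) = -0.0002236 VAR.
Step 9 — Apparent power: |S| = 0.0002236 VA.
Step 10 — Power factor: PF = P/|S| = 0.000233 (leading).

(a) P = 5.21e-08 W  (b) Q = -0.0002236 VAR  (c) S = 0.0002236 VA  (d) PF = 0.000233 (leading)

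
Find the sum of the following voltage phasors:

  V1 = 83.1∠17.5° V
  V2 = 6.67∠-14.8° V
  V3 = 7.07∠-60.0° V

Step 1 — Convert each phasor to rectangular form:
  V1 = 83.1·(cos(17.5°) + j·sin(17.5°)) = 79.25 + j24.99 V
  V2 = 6.67·(cos(-14.8°) + j·sin(-14.8°)) = 6.449 - j1.704 V
  V3 = 7.07·(cos(-60.0°) + j·sin(-60.0°)) = 3.535 - j6.123 V
Step 2 — Sum components: V_total = 89.24 + j17.16 V.
Step 3 — Convert to polar: |V_total| = 90.87 V, ∠V_total = 10.9°.

V_total = 90.87∠10.9° V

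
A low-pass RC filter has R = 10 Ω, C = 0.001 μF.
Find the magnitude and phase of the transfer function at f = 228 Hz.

Step 1 — Angular frequency: ω = 2π·228 = 1433 rad/s.
Step 2 — Transfer function: H(jω) = 1/(1 + jωRC).
Step 3 — Denominator: 1 + jωRC = 1 + j·1433·10·1e-09 = 1 + j1.433e-05.
Step 4 — H = 1 - j1.433e-05.
Step 5 — Magnitude: |H| = 1 (-0.0 dB); phase: φ = -0.0°.

|H| = 1 (-0.0 dB), φ = -0.0°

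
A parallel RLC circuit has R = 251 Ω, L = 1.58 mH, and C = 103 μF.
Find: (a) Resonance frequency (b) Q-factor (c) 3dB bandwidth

Step 1 — Resonance: ω₀ = 1/√(LC) = 1/√(0.00158·0.000103) = 2479 rad/s.
Step 2 — f₀ = ω₀/(2π) = 394.5 Hz.
Step 3 — Parallel Q: Q = R/(ω₀L) = 251/(2479·0.00158) = 64.09.
Step 4 — Bandwidth: Δω = ω₀/Q = 38.68 rad/s; BW = Δω/(2π) = 6.156 Hz.

(a) f₀ = 394.5 Hz  (b) Q = 64.09  (c) BW = 6.156 Hz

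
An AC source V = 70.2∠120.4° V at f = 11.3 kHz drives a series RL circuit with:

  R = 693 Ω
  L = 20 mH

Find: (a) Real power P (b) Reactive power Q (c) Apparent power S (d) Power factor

Step 1 — Angular frequency: ω = 2π·f = 2π·1.13e+04 = 7.1e+04 rad/s.
Step 2 — Component impedances:
  R: Z = R = 693 Ω
  L: Z = jωL = j·7.1e+04·0.02 = 0 + j1420 Ω
Step 3 — Series combination: Z_total = R + L = 693 + j1420 Ω = 1580∠64.0° Ω.
Step 4 — Source phasor: V = 70.2∠120.4° V = -35.52 + j60.55 V.
Step 5 — Current: I = V / Z = 0.02458 + j0.03701 A = 0.04443∠56.4° A.
Step 6 — Complex power: S = V·I* = 1.368 + j2.803 VA.
Step 7 — Real power: P = Re(S) = 1.368 W.
Step 8 — Reactive power: Q = Im(S) = 2.803 VAR.
Step 9 — Apparent power: |S| = 3.119 VA.
Step 10 — Power factor: PF = P/|S| = 0.4386 (lagging).

(a) P = 1.368 W  (b) Q = 2.803 VAR  (c) S = 3.119 VA  (d) PF = 0.4386 (lagging)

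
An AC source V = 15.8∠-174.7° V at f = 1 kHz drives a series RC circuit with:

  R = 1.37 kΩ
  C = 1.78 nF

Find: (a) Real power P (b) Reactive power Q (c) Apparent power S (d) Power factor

Step 1 — Angular frequency: ω = 2π·f = 2π·1000 = 6283 rad/s.
Step 2 — Component impedances:
  R: Z = R = 1370 Ω
  C: Z = 1/(jωC) = -j/(ω·C) = 0 - j8.941e+04 Ω
Step 3 — Series combination: Z_total = R + C = 1370 - j8.941e+04 Ω = 8.942e+04∠-89.1° Ω.
Step 4 — Source phasor: V = 15.8∠-174.7° V = -15.73 - j1.459 V.
Step 5 — Current: I = V / Z = 1.362e-05 - j0.0001762 A = 0.0001767∠-85.6° A.
Step 6 — Complex power: S = V·I* = 4.277e-05 - j0.002791 VA.
Step 7 — Real power: P = Re(S) = 4.277e-05 W.
Step 8 — Reactive power: Q = Im(S) = -0.002791 VAR.
Step 9 — Apparent power: |S| = 0.002792 VA.
Step 10 — Power factor: PF = P/|S| = 0.01532 (leading).

(a) P = 4.277e-05 W  (b) Q = -0.002791 VAR  (c) S = 0.002792 VA  (d) PF = 0.01532 (leading)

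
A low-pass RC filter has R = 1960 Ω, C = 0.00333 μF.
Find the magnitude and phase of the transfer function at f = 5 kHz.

Step 1 — Angular frequency: ω = 2π·5000 = 3.142e+04 rad/s.
Step 2 — Transfer function: H(jω) = 1/(1 + jωRC).
Step 3 — Denominator: 1 + jωRC = 1 + j·3.142e+04·1960·3.33e-09 = 1 + j0.205.
Step 4 — H = 0.9597 - j0.1968.
Step 5 — Magnitude: |H| = 0.9796 (-0.2 dB); phase: φ = -11.6°.

|H| = 0.9796 (-0.2 dB), φ = -11.6°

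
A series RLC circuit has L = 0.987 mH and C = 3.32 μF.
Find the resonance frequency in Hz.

Step 1 — Resonance condition Im(Z)=0 gives ω₀ = 1/√(LC).
Step 2 — ω₀ = 1/√(0.000987·3.32e-06) = 1.747e+04 rad/s.
Step 3 — f₀ = ω₀/(2π) = 2780 Hz.

f₀ = 2780 Hz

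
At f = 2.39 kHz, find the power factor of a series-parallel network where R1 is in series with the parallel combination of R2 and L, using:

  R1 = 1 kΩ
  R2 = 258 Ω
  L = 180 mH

Step 1 — Angular frequency: ω = 2π·f = 2π·2390 = 1.502e+04 rad/s.
Step 2 — Component impedances:
  R1: Z = R = 1000 Ω
  R2: Z = R = 258 Ω
  L: Z = jωL = j·1.502e+04·0.18 = 0 + j2703 Ω
Step 3 — Parallel branch: R2 || L = 1/(1/R2 + 1/L) = 255.7 + j24.4 Ω.
Step 4 — Series with R1: Z_total = R1 + (R2 || L) = 1256 + j24.4 Ω = 1256∠1.1° Ω.
Step 5 — Power factor: PF = cos(φ) = Re(Z)/|Z| = 1255.7/1255.9 = 0.9998.
Step 6 — Type: Im(Z) = 24.4 ⇒ lagging (phase φ = 1.1°).

PF = 0.9998 (lagging, φ = 1.1°)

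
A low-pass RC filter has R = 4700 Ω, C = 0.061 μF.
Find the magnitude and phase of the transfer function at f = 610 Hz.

Step 1 — Angular frequency: ω = 2π·610 = 3833 rad/s.
Step 2 — Transfer function: H(jω) = 1/(1 + jωRC).
Step 3 — Denominator: 1 + jωRC = 1 + j·3833·4700·6.1e-08 = 1 + j1.099.
Step 4 — H = 0.453 - j0.4978.
Step 5 — Magnitude: |H| = 0.6731 (-3.4 dB); phase: φ = -47.7°.

|H| = 0.6731 (-3.4 dB), φ = -47.7°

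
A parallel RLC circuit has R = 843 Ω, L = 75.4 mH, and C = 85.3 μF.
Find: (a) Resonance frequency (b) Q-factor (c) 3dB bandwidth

Step 1 — Resonance: ω₀ = 1/√(LC) = 1/√(0.0754·8.53e-05) = 394.3 rad/s.
Step 2 — f₀ = ω₀/(2π) = 62.76 Hz.
Step 3 — Parallel Q: Q = R/(ω₀L) = 843/(394.3·0.0754) = 28.35.
Step 4 — Bandwidth: Δω = ω₀/Q = 13.91 rad/s; BW = Δω/(2π) = 2.213 Hz.

(a) f₀ = 62.76 Hz  (b) Q = 28.35  (c) BW = 2.213 Hz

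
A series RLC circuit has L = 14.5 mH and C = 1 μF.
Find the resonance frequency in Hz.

Step 1 — Resonance condition Im(Z)=0 gives ω₀ = 1/√(LC).
Step 2 — ω₀ = 1/√(0.0145·1e-06) = 8305 rad/s.
Step 3 — f₀ = ω₀/(2π) = 1322 Hz.

f₀ = 1322 Hz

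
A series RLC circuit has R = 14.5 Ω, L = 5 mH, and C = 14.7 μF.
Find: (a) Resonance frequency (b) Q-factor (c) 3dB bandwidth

Step 1 — Resonance condition Im(Z)=0 gives ω₀ = 1/√(LC).
Step 2 — ω₀ = 1/√(0.005·1.47e-05) = 3689 rad/s.
Step 3 — f₀ = ω₀/(2π) = 587.1 Hz.
Step 4 — Series Q: Q = ω₀L/R = 3689·0.005/14.5 = 1.272.
Step 5 — 3dB bandwidth: Δω = ω₀/Q = 2900 rad/s; BW = Δω/(2π) = 461.5 Hz.

(a) f₀ = 587.1 Hz  (b) Q = 1.272  (c) BW = 461.5 Hz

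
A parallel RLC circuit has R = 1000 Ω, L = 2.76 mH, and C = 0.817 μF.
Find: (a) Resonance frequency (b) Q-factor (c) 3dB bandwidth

Step 1 — Resonance: ω₀ = 1/√(LC) = 1/√(0.00276·8.17e-07) = 2.106e+04 rad/s.
Step 2 — f₀ = ω₀/(2π) = 3352 Hz.
Step 3 — Parallel Q: Q = R/(ω₀L) = 1000/(2.106e+04·0.00276) = 17.21.
Step 4 — Bandwidth: Δω = ω₀/Q = 1224 rad/s; BW = Δω/(2π) = 194.8 Hz.

(a) f₀ = 3352 Hz  (b) Q = 17.21  (c) BW = 194.8 Hz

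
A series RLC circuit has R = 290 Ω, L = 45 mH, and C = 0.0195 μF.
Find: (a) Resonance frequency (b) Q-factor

Step 1 — Resonance condition Im(Z)=0 gives ω₀ = 1/√(LC).
Step 2 — ω₀ = 1/√(0.045·1.95e-08) = 3.376e+04 rad/s.
Step 3 — f₀ = ω₀/(2π) = 5373 Hz.
Step 4 — Series Q: Q = ω₀L/R = 3.376e+04·0.045/290 = 5.238.

(a) f₀ = 5373 Hz  (b) Q = 5.238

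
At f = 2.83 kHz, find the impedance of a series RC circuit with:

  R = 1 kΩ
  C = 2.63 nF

Step 1 — Angular frequency: ω = 2π·f = 2π·2830 = 1.778e+04 rad/s.
Step 2 — Component impedances:
  R: Z = R = 1000 Ω
  C: Z = 1/(jωC) = -j/(ω·C) = 0 - j2.138e+04 Ω
Step 3 — Series combination: Z_total = R + C = 1000 - j2.138e+04 Ω = 2.141e+04∠-87.3° Ω.

Z = 1000 - j2.138e+04 Ω = 2.141e+04∠-87.3° Ω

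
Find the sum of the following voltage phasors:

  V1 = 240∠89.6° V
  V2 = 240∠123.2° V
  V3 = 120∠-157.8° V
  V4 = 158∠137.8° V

Step 1 — Convert each phasor to rectangular form:
  V1 = 240·(cos(89.6°) + j·sin(89.6°)) = 1.676 + j240 V
  V2 = 240·(cos(123.2°) + j·sin(123.2°)) = -131.4 + j200.8 V
  V3 = 120·(cos(-157.8°) + j·sin(-157.8°)) = -111.1 - j45.34 V
  V4 = 158·(cos(137.8°) + j·sin(137.8°)) = -117 + j106.1 V
Step 2 — Sum components: V_total = -357.9 + j501.6 V.
Step 3 — Convert to polar: |V_total| = 616.2 V, ∠V_total = 125.5°.

V_total = 616.2∠125.5° V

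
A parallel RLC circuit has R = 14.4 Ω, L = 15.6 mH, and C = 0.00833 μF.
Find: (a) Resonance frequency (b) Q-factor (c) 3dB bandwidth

Step 1 — Resonance: ω₀ = 1/√(LC) = 1/√(0.0156·8.33e-09) = 8.772e+04 rad/s.
Step 2 — f₀ = ω₀/(2π) = 1.396e+04 Hz.
Step 3 — Parallel Q: Q = R/(ω₀L) = 14.4/(8.772e+04·0.0156) = 0.01052.
Step 4 — Bandwidth: Δω = ω₀/Q = 8.337e+06 rad/s; BW = Δω/(2π) = 1.327e+06 Hz.

(a) f₀ = 1.396e+04 Hz  (b) Q = 0.01052  (c) BW = 1.327e+06 Hz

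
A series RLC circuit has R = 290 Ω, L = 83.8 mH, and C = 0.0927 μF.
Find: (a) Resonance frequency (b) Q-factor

Step 1 — Resonance condition Im(Z)=0 gives ω₀ = 1/√(LC).
Step 2 — ω₀ = 1/√(0.0838·9.27e-08) = 1.135e+04 rad/s.
Step 3 — f₀ = ω₀/(2π) = 1806 Hz.
Step 4 — Series Q: Q = ω₀L/R = 1.135e+04·0.0838/290 = 3.279.

(a) f₀ = 1806 Hz  (b) Q = 3.279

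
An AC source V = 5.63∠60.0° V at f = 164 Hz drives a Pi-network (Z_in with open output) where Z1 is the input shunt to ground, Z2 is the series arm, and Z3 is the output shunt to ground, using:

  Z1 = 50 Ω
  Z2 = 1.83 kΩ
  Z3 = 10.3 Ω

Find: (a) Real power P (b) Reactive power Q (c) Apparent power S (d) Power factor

Step 1 — Angular frequency: ω = 2π·f = 2π·164 = 1030 rad/s.
Step 2 — Component impedances:
  Z1: Z = R = 50 Ω
  Z2: Z = R = 1830 Ω
  Z3: Z = R = 10.3 Ω
Step 3 — With open output, the series arm Z2 and the output shunt Z3 appear in series to ground: Z2 + Z3 = 1840 Ω.
Step 4 — Parallel with input shunt Z1: Z_in = Z1 || (Z2 + Z3) = 48.68 Ω = 48.68∠0.0° Ω.
Step 5 — Source phasor: V = 5.63∠60.0° V = 2.815 + j4.876 V.
Step 6 — Current: I = V / Z = 0.05783 + j0.1002 A = 0.1157∠60.0° A.
Step 7 — Complex power: S = V·I* = 0.6512 VA.
Step 8 — Real power: P = Re(S) = 0.6512 W.
Step 9 — Reactive power: Q = Im(S) = 0 VAR.
Step 10 — Apparent power: |S| = 0.6512 VA.
Step 11 — Power factor: PF = P/|S| = 1 (unity).

(a) P = 0.6512 W  (b) Q = 0 VAR  (c) S = 0.6512 VA  (d) PF = 1 (unity)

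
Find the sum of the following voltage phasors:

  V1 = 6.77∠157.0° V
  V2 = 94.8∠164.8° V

Step 1 — Convert each phasor to rectangular form:
  V1 = 6.77·(cos(157.0°) + j·sin(157.0°)) = -6.232 + j2.645 V
  V2 = 94.8·(cos(164.8°) + j·sin(164.8°)) = -91.48 + j24.86 V
Step 2 — Sum components: V_total = -97.72 + j27.5 V.
Step 3 — Convert to polar: |V_total| = 101.5 V, ∠V_total = 164.3°.

V_total = 101.5∠164.3° V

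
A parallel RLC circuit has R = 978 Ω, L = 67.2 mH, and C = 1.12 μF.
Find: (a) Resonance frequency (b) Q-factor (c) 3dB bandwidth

Step 1 — Resonance: ω₀ = 1/√(LC) = 1/√(0.0672·1.12e-06) = 3645 rad/s.
Step 2 — f₀ = ω₀/(2π) = 580.1 Hz.
Step 3 — Parallel Q: Q = R/(ω₀L) = 978/(3645·0.0672) = 3.993.
Step 4 — Bandwidth: Δω = ω₀/Q = 912.9 rad/s; BW = Δω/(2π) = 145.3 Hz.

(a) f₀ = 580.1 Hz  (b) Q = 3.993  (c) BW = 145.3 Hz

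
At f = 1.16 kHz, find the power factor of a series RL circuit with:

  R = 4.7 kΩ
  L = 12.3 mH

Step 1 — Angular frequency: ω = 2π·f = 2π·1160 = 7288 rad/s.
Step 2 — Component impedances:
  R: Z = R = 4700 Ω
  L: Z = jωL = j·7288·0.0123 = 0 + j89.65 Ω
Step 3 — Series combination: Z_total = R + L = 4700 + j89.65 Ω = 4701∠1.1° Ω.
Step 4 — Power factor: PF = cos(φ) = Re(Z)/|Z| = 4700/4701 = 0.9998.
Step 5 — Type: Im(Z) = 89.65 ⇒ lagging (phase φ = 1.1°).

PF = 0.9998 (lagging, φ = 1.1°)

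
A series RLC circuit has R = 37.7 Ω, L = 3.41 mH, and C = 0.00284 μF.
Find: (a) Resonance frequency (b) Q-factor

Step 1 — Resonance condition Im(Z)=0 gives ω₀ = 1/√(LC).
Step 2 — ω₀ = 1/√(0.00341·2.84e-09) = 3.213e+05 rad/s.
Step 3 — f₀ = ω₀/(2π) = 5.114e+04 Hz.
Step 4 — Series Q: Q = ω₀L/R = 3.213e+05·0.00341/37.7 = 29.07.

(a) f₀ = 5.114e+04 Hz  (b) Q = 29.07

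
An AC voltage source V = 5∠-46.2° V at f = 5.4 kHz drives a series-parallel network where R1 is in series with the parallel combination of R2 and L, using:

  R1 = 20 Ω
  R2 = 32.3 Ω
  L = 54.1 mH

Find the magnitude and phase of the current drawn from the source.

Step 1 — Angular frequency: ω = 2π·f = 2π·5400 = 3.393e+04 rad/s.
Step 2 — Component impedances:
  R1: Z = R = 20 Ω
  R2: Z = R = 32.3 Ω
  L: Z = jωL = j·3.393e+04·0.0541 = 0 + j1836 Ω
Step 3 — Parallel branch: R2 || L = 1/(1/R2 + 1/L) = 32.29 + j0.5682 Ω.
Step 4 — Series with R1: Z_total = R1 + (R2 || L) = 52.29 + j0.5682 Ω = 52.29∠0.6° Ω.
Step 5 — Source phasor: V = 5∠-46.2° V = 3.461 - j3.609 V.
Step 6 — Ohm's law: I = V / Z_total = (3.461 - j3.609) / (52.29 + j0.5682) = 0.06543 - j0.06973 A.
Step 7 — Convert to polar: |I| = 0.09561 A, ∠I = -46.8°.

I = 0.09561∠-46.8° A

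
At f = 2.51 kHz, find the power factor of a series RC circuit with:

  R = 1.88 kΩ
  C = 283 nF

Step 1 — Angular frequency: ω = 2π·f = 2π·2510 = 1.577e+04 rad/s.
Step 2 — Component impedances:
  R: Z = R = 1880 Ω
  C: Z = 1/(jωC) = -j/(ω·C) = 0 - j224.1 Ω
Step 3 — Series combination: Z_total = R + C = 1880 - j224.1 Ω = 1893∠-6.8° Ω.
Step 4 — Power factor: PF = cos(φ) = Re(Z)/|Z| = 1880/1893.3 = 0.993.
Step 5 — Type: Im(Z) = -224.1 ⇒ leading (phase φ = -6.8°).

PF = 0.993 (leading, φ = -6.8°)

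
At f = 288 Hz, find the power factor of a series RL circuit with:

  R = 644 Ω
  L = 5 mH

Step 1 — Angular frequency: ω = 2π·f = 2π·288 = 1810 rad/s.
Step 2 — Component impedances:
  R: Z = R = 644 Ω
  L: Z = jωL = j·1810·0.005 = 0 + j9.048 Ω
Step 3 — Series combination: Z_total = R + L = 644 + j9.048 Ω = 644.1∠0.8° Ω.
Step 4 — Power factor: PF = cos(φ) = Re(Z)/|Z| = 644/644.06 = 0.9999.
Step 5 — Type: Im(Z) = 9.048 ⇒ lagging (phase φ = 0.8°).

PF = 0.9999 (lagging, φ = 0.8°)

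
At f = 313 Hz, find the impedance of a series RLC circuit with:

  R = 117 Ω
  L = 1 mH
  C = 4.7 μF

Step 1 — Angular frequency: ω = 2π·f = 2π·313 = 1967 rad/s.
Step 2 — Component impedances:
  R: Z = R = 117 Ω
  L: Z = jωL = j·1967·0.001 = 0 + j1.967 Ω
  C: Z = 1/(jωC) = -j/(ω·C) = 0 - j108.2 Ω
Step 3 — Series combination: Z_total = R + L + C = 117 - j106.2 Ω = 158∠-42.2° Ω.

Z = 117 - j106.2 Ω = 158∠-42.2° Ω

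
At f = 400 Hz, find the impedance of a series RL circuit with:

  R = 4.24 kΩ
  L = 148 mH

Step 1 — Angular frequency: ω = 2π·f = 2π·400 = 2513 rad/s.
Step 2 — Component impedances:
  R: Z = R = 4240 Ω
  L: Z = jωL = j·2513·0.148 = 0 + j372 Ω
Step 3 — Series combination: Z_total = R + L = 4240 + j372 Ω = 4256∠5.0° Ω.

Z = 4240 + j372 Ω = 4256∠5.0° Ω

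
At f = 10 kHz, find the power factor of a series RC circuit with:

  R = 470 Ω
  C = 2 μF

Step 1 — Angular frequency: ω = 2π·f = 2π·1e+04 = 6.283e+04 rad/s.
Step 2 — Component impedances:
  R: Z = R = 470 Ω
  C: Z = 1/(jωC) = -j/(ω·C) = 0 - j7.958 Ω
Step 3 — Series combination: Z_total = R + C = 470 - j7.958 Ω = 470.1∠-1.0° Ω.
Step 4 — Power factor: PF = cos(φ) = Re(Z)/|Z| = 470/470.07 = 0.9999.
Step 5 — Type: Im(Z) = -7.958 ⇒ leading (phase φ = -1.0°).

PF = 0.9999 (leading, φ = -1.0°)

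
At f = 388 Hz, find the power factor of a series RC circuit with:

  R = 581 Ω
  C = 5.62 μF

Step 1 — Angular frequency: ω = 2π·f = 2π·388 = 2438 rad/s.
Step 2 — Component impedances:
  R: Z = R = 581 Ω
  C: Z = 1/(jωC) = -j/(ω·C) = 0 - j72.99 Ω
Step 3 — Series combination: Z_total = R + C = 581 - j72.99 Ω = 585.6∠-7.2° Ω.
Step 4 — Power factor: PF = cos(φ) = Re(Z)/|Z| = 581/585.57 = 0.9922.
Step 5 — Type: Im(Z) = -72.99 ⇒ leading (phase φ = -7.2°).

PF = 0.9922 (leading, φ = -7.2°)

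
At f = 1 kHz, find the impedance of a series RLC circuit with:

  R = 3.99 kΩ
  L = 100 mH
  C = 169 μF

Step 1 — Angular frequency: ω = 2π·f = 2π·1000 = 6283 rad/s.
Step 2 — Component impedances:
  R: Z = R = 3990 Ω
  L: Z = jωL = j·6283·0.1 = 0 + j628.3 Ω
  C: Z = 1/(jωC) = -j/(ω·C) = 0 - j0.9417 Ω
Step 3 — Series combination: Z_total = R + L + C = 3990 + j627.4 Ω = 4039∠8.9° Ω.

Z = 3990 + j627.4 Ω = 4039∠8.9° Ω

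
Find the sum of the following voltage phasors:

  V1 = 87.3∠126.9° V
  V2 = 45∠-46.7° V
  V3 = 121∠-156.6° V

Step 1 — Convert each phasor to rectangular form:
  V1 = 87.3·(cos(126.9°) + j·sin(126.9°)) = -52.42 + j69.81 V
  V2 = 45·(cos(-46.7°) + j·sin(-46.7°)) = 30.86 - j32.75 V
  V3 = 121·(cos(-156.6°) + j·sin(-156.6°)) = -111 - j48.05 V
Step 2 — Sum components: V_total = -132.6 - j10.99 V.
Step 3 — Convert to polar: |V_total| = 133.1 V, ∠V_total = -175.3°.

V_total = 133.1∠-175.3° V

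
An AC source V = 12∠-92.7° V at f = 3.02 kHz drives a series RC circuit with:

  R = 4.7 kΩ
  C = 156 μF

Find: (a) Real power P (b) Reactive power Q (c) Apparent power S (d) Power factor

Step 1 — Angular frequency: ω = 2π·f = 2π·3020 = 1.898e+04 rad/s.
Step 2 — Component impedances:
  R: Z = R = 4700 Ω
  C: Z = 1/(jωC) = -j/(ω·C) = 0 - j0.3378 Ω
Step 3 — Series combination: Z_total = R + C = 4700 - j0.3378 Ω = 4700∠-0.0° Ω.
Step 4 — Source phasor: V = 12∠-92.7° V = -0.5653 - j11.99 V.
Step 5 — Current: I = V / Z = -0.0001201 - j0.00255 A = 0.002553∠-92.7° A.
Step 6 — Complex power: S = V·I* = 0.03064 - j2.202e-06 VA.
Step 7 — Real power: P = Re(S) = 0.03064 W.
Step 8 — Reactive power: Q = Im(S) = -2.202e-06 VAR.
Step 9 — Apparent power: |S| = 0.03064 VA.
Step 10 — Power factor: PF = P/|S| = 1 (leading).

(a) P = 0.03064 W  (b) Q = -2.202e-06 VAR  (c) S = 0.03064 VA  (d) PF = 1 (leading)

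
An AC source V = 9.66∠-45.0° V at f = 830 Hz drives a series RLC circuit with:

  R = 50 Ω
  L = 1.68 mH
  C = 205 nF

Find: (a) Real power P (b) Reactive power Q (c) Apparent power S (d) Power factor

Step 1 — Angular frequency: ω = 2π·f = 2π·830 = 5215 rad/s.
Step 2 — Component impedances:
  R: Z = R = 50 Ω
  L: Z = jωL = j·5215·0.00168 = 0 + j8.761 Ω
  C: Z = 1/(jωC) = -j/(ω·C) = 0 - j935.4 Ω
Step 3 — Series combination: Z_total = R + L + C = 50 - j926.6 Ω = 928∠-86.9° Ω.
Step 4 — Source phasor: V = 9.66∠-45.0° V = 6.831 - j6.831 V.
Step 5 — Current: I = V / Z = 0.007747 + j0.006954 A = 0.01041∠41.9° A.
Step 6 — Complex power: S = V·I* = 0.005418 - j0.1004 VA.
Step 7 — Real power: P = Re(S) = 0.005418 W.
Step 8 — Reactive power: Q = Im(S) = -0.1004 VAR.
Step 9 — Apparent power: |S| = 0.1006 VA.
Step 10 — Power factor: PF = P/|S| = 0.05388 (leading).

(a) P = 0.005418 W  (b) Q = -0.1004 VAR  (c) S = 0.1006 VA  (d) PF = 0.05388 (leading)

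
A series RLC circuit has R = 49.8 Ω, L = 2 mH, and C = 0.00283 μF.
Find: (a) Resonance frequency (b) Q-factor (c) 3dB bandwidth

Step 1 — Resonance condition Im(Z)=0 gives ω₀ = 1/√(LC).
Step 2 — ω₀ = 1/√(0.002·2.83e-09) = 4.203e+05 rad/s.
Step 3 — f₀ = ω₀/(2π) = 6.69e+04 Hz.
Step 4 — Series Q: Q = ω₀L/R = 4.203e+05·0.002/49.8 = 16.88.
Step 5 — 3dB bandwidth: Δω = ω₀/Q = 2.49e+04 rad/s; BW = Δω/(2π) = 3963 Hz.

(a) f₀ = 6.69e+04 Hz  (b) Q = 16.88  (c) BW = 3963 Hz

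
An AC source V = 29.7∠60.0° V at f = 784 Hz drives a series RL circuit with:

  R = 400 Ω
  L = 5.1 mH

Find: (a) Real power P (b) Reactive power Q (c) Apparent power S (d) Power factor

Step 1 — Angular frequency: ω = 2π·f = 2π·784 = 4926 rad/s.
Step 2 — Component impedances:
  R: Z = R = 400 Ω
  L: Z = jωL = j·4926·0.0051 = 0 + j25.12 Ω
Step 3 — Series combination: Z_total = R + L = 400 + j25.12 Ω = 400.8∠3.6° Ω.
Step 4 — Source phasor: V = 29.7∠60.0° V = 14.85 + j25.72 V.
Step 5 — Current: I = V / Z = 0.041 + j0.06173 A = 0.0741∠56.4° A.
Step 6 — Complex power: S = V·I* = 2.197 + j0.138 VA.
Step 7 — Real power: P = Re(S) = 2.197 W.
Step 8 — Reactive power: Q = Im(S) = 0.138 VAR.
Step 9 — Apparent power: |S| = 2.201 VA.
Step 10 — Power factor: PF = P/|S| = 0.998 (lagging).

(a) P = 2.197 W  (b) Q = 0.138 VAR  (c) S = 2.201 VA  (d) PF = 0.998 (lagging)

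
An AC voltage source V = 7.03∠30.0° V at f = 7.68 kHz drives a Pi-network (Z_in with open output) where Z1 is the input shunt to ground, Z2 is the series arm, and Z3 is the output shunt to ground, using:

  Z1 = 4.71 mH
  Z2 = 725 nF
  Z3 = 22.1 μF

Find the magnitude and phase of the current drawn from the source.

Step 1 — Angular frequency: ω = 2π·f = 2π·7680 = 4.825e+04 rad/s.
Step 2 — Component impedances:
  Z1: Z = jωL = j·4.825e+04·0.00471 = 0 + j227.3 Ω
  Z2: Z = 1/(jωC) = -j/(ω·C) = 0 - j28.58 Ω
  Z3: Z = 1/(jωC) = -j/(ω·C) = 0 - j0.9377 Ω
Step 3 — With open output, the series arm Z2 and the output shunt Z3 appear in series to ground: Z2 + Z3 = 0 - j29.52 Ω.
Step 4 — Parallel with input shunt Z1: Z_in = Z1 || (Z2 + Z3) = 0 - j33.93 Ω = 33.93∠-90.0° Ω.
Step 5 — Source phasor: V = 7.03∠30.0° V = 6.088 + j3.515 V.
Step 6 — Ohm's law: I = V / Z_total = (6.088 + j3.515) / (0 - j33.93) = -0.1036 + j0.1794 A.
Step 7 — Convert to polar: |I| = 0.2072 A, ∠I = 120.0°.

I = 0.2072∠120.0° A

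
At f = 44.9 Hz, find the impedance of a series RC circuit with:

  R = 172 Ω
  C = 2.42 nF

Step 1 — Angular frequency: ω = 2π·f = 2π·44.9 = 282.1 rad/s.
Step 2 — Component impedances:
  R: Z = R = 172 Ω
  C: Z = 1/(jωC) = -j/(ω·C) = 0 - j1.465e+06 Ω
Step 3 — Series combination: Z_total = R + C = 172 - j1.465e+06 Ω = 1.465e+06∠-90.0° Ω.

Z = 172 - j1.465e+06 Ω = 1.465e+06∠-90.0° Ω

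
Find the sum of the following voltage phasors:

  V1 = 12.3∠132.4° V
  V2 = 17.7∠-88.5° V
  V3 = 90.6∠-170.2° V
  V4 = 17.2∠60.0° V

Step 1 — Convert each phasor to rectangular form:
  V1 = 12.3·(cos(132.4°) + j·sin(132.4°)) = -8.294 + j9.083 V
  V2 = 17.7·(cos(-88.5°) + j·sin(-88.5°)) = 0.4633 - j17.69 V
  V3 = 90.6·(cos(-170.2°) + j·sin(-170.2°)) = -89.28 - j15.42 V
  V4 = 17.2·(cos(60.0°) + j·sin(60.0°)) = 8.6 + j14.9 V
Step 2 — Sum components: V_total = -88.51 - j9.136 V.
Step 3 — Convert to polar: |V_total| = 88.98 V, ∠V_total = -174.1°.

V_total = 88.98∠-174.1° V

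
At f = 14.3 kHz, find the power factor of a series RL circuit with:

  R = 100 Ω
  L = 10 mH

Step 1 — Angular frequency: ω = 2π·f = 2π·1.43e+04 = 8.985e+04 rad/s.
Step 2 — Component impedances:
  R: Z = R = 100 Ω
  L: Z = jωL = j·8.985e+04·0.01 = 0 + j898.5 Ω
Step 3 — Series combination: Z_total = R + L = 100 + j898.5 Ω = 904∠83.6° Ω.
Step 4 — Power factor: PF = cos(φ) = Re(Z)/|Z| = 100/904 = 0.1106.
Step 5 — Type: Im(Z) = 898.5 ⇒ lagging (phase φ = 83.6°).

PF = 0.1106 (lagging, φ = 83.6°)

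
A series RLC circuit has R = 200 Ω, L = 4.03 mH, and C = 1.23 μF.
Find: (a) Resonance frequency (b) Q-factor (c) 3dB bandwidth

Step 1 — Resonance condition Im(Z)=0 gives ω₀ = 1/√(LC).
Step 2 — ω₀ = 1/√(0.00403·1.23e-06) = 1.42e+04 rad/s.
Step 3 — f₀ = ω₀/(2π) = 2261 Hz.
Step 4 — Series Q: Q = ω₀L/R = 1.42e+04·0.00403/200 = 0.2862.
Step 5 — 3dB bandwidth: Δω = ω₀/Q = 4.963e+04 rad/s; BW = Δω/(2π) = 7899 Hz.

(a) f₀ = 2261 Hz  (b) Q = 0.2862  (c) BW = 7899 Hz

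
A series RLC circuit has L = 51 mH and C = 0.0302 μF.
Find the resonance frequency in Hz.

Step 1 — Resonance condition Im(Z)=0 gives ω₀ = 1/√(LC).
Step 2 — ω₀ = 1/√(0.051·3.02e-08) = 2.548e+04 rad/s.
Step 3 — f₀ = ω₀/(2π) = 4055 Hz.

f₀ = 4055 Hz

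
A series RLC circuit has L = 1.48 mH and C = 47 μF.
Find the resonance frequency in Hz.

Step 1 — Resonance condition Im(Z)=0 gives ω₀ = 1/√(LC).
Step 2 — ω₀ = 1/√(0.00148·4.7e-05) = 3792 rad/s.
Step 3 — f₀ = ω₀/(2π) = 603.4 Hz.

f₀ = 603.4 Hz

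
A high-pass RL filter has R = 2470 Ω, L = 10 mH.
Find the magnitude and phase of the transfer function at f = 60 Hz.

Step 1 — Angular frequency: ω = 2π·60 = 377 rad/s.
Step 2 — Transfer function: H(jω) = jωL/(R + jωL).
Step 3 — Numerator jωL = j·3.77; denominator R + jωL = 2470 + j3.77.
Step 4 — H = 2.33e-06 + j0.001526.
Step 5 — Magnitude: |H| = 0.001526 (-56.3 dB); phase: φ = 89.9°.

|H| = 0.001526 (-56.3 dB), φ = 89.9°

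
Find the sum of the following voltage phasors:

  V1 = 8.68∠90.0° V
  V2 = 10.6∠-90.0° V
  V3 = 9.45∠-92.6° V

Step 1 — Convert each phasor to rectangular form:
  V1 = 8.68·(cos(90.0°) + j·sin(90.0°)) = 0 + j8.68 V
  V2 = 10.6·(cos(-90.0°) + j·sin(-90.0°)) = 0 - j10.6 V
  V3 = 9.45·(cos(-92.6°) + j·sin(-92.6°)) = -0.4287 - j9.44 V
Step 2 — Sum components: V_total = -0.4287 - j11.36 V.
Step 3 — Convert to polar: |V_total| = 11.37 V, ∠V_total = -92.2°.

V_total = 11.37∠-92.2° V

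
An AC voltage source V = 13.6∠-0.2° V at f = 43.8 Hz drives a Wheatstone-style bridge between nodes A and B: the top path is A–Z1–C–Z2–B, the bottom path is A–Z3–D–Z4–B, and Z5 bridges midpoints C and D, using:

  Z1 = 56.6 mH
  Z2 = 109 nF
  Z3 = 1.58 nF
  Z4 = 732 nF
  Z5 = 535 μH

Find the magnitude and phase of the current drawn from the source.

Step 1 — Angular frequency: ω = 2π·f = 2π·43.8 = 275.2 rad/s.
Step 2 — Component impedances:
  Z1: Z = jωL = j·275.2·0.0566 = 0 + j15.58 Ω
  Z2: Z = 1/(jωC) = -j/(ω·C) = 0 - j3.334e+04 Ω
  Z3: Z = 1/(jωC) = -j/(ω·C) = 0 - j2.3e+06 Ω
  Z4: Z = 1/(jωC) = -j/(ω·C) = 0 - j4964 Ω
  Z5: Z = jωL = j·275.2·0.000535 = 0 + j0.1472 Ω
Step 3 — Bridge requires nodal analysis (the Z5 bridge couples midpoints C and D, so the two paths cannot be reduced to a simple series/parallel combination). Setting node B to ground and injecting 1 A at node A, the 3-node admittance system at A, C, D solves to V_A = Z_AB = 0 - j4305 Ω = 4305∠-90.0° Ω.
Step 4 — Source phasor: V = 13.6∠-0.2° V = 13.6 - j0.04747 V.
Step 5 — Ohm's law: I = V / Z_total = (13.6 - j0.04747) / (0 - j4305) = 1.103e-05 + j0.003159 A.
Step 6 — Convert to polar: |I| = 0.003159 A, ∠I = 89.8°.

I = 0.003159∠89.8° A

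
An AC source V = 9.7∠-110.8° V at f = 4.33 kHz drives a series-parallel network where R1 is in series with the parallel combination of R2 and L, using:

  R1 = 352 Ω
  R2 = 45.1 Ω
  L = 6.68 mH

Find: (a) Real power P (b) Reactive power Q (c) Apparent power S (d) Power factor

Step 1 — Angular frequency: ω = 2π·f = 2π·4330 = 2.721e+04 rad/s.
Step 2 — Component impedances:
  R1: Z = R = 352 Ω
  R2: Z = R = 45.1 Ω
  L: Z = jωL = j·2.721e+04·0.00668 = 0 + j181.7 Ω
Step 3 — Parallel branch: R2 || L = 1/(1/R2 + 1/L) = 42.48 + j10.54 Ω.
Step 4 — Series with R1: Z_total = R1 + (R2 || L) = 394.5 + j10.54 Ω = 394.6∠1.5° Ω.
Step 5 — Source phasor: V = 9.7∠-110.8° V = -3.445 - j9.068 V.
Step 6 — Current: I = V / Z = -0.009339 - j0.02274 A = 0.02458∠-112.3° A.
Step 7 — Complex power: S = V·I* = 0.2383 + j0.00637 VA.
Step 8 — Real power: P = Re(S) = 0.2383 W.
Step 9 — Reactive power: Q = Im(S) = 0.00637 VAR.
Step 10 — Apparent power: |S| = 0.2384 VA.
Step 11 — Power factor: PF = P/|S| = 0.9996 (lagging).

(a) P = 0.2383 W  (b) Q = 0.00637 VAR  (c) S = 0.2384 VA  (d) PF = 0.9996 (lagging)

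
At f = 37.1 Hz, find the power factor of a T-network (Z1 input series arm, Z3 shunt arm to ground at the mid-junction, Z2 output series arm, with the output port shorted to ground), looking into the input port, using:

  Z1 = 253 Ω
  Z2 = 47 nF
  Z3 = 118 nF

Step 1 — Angular frequency: ω = 2π·f = 2π·37.1 = 233.1 rad/s.
Step 2 — Component impedances:
  Z1: Z = R = 253 Ω
  Z2: Z = 1/(jωC) = -j/(ω·C) = 0 - j9.127e+04 Ω
  Z3: Z = 1/(jωC) = -j/(ω·C) = 0 - j3.636e+04 Ω
Step 3 — With the output port shorted to ground, the output series arm Z2 runs from the junction to ground; the shunt arm Z3 also runs from the junction to ground. They appear in parallel: Z3 || Z2 = 0 - j2.6e+04 Ω.
Step 4 — Series with input arm Z1: Z_in = Z1 + (Z3 || Z2) = 253 - j2.6e+04 Ω = 2.6e+04∠-89.4° Ω.
Step 5 — Power factor: PF = cos(φ) = Re(Z)/|Z| = 253/2.6e+04 = 0.009731.
Step 6 — Type: Im(Z) = -2.6e+04 ⇒ leading (phase φ = -89.4°).

PF = 0.009731 (leading, φ = -89.4°)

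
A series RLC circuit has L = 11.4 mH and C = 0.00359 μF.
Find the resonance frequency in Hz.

Step 1 — Resonance condition Im(Z)=0 gives ω₀ = 1/√(LC).
Step 2 — ω₀ = 1/√(0.0114·3.59e-09) = 1.563e+05 rad/s.
Step 3 — f₀ = ω₀/(2π) = 2.488e+04 Hz.

f₀ = 2.488e+04 Hz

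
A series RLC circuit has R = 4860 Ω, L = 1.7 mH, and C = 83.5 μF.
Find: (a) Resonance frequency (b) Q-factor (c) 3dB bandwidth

Step 1 — Resonance: ω₀ = 1/√(LC) = 1/√(0.0017·8.35e-05) = 2654 rad/s.
Step 2 — f₀ = ω₀/(2π) = 422.4 Hz.
Step 3 — Series Q: Q = ω₀L/R = 2654·0.0017/4860 = 0.0009284.
Step 4 — Bandwidth: Δω = ω₀/Q = 2.859e+06 rad/s; BW = Δω/(2π) = 4.55e+05 Hz.

(a) f₀ = 422.4 Hz  (b) Q = 0.0009284  (c) BW = 4.55e+05 Hz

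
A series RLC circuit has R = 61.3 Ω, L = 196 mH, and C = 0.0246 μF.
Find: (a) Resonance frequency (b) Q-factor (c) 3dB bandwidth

Step 1 — Resonance: ω₀ = 1/√(LC) = 1/√(0.196·2.46e-08) = 1.44e+04 rad/s.
Step 2 — f₀ = ω₀/(2π) = 2292 Hz.
Step 3 — Series Q: Q = ω₀L/R = 1.44e+04·0.196/61.3 = 46.05.
Step 4 — Bandwidth: Δω = ω₀/Q = 312.8 rad/s; BW = Δω/(2π) = 49.78 Hz.

(a) f₀ = 2292 Hz  (b) Q = 46.05  (c) BW = 49.78 Hz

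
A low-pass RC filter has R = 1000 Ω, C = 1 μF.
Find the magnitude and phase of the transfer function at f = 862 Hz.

Step 1 — Angular frequency: ω = 2π·862 = 5416 rad/s.
Step 2 — Transfer function: H(jω) = 1/(1 + jωRC).
Step 3 — Denominator: 1 + jωRC = 1 + j·5416·1000·1e-06 = 1 + j5.416.
Step 4 — H = 0.03297 - j0.1785.
Step 5 — Magnitude: |H| = 0.1816 (-14.8 dB); phase: φ = -79.5°.

|H| = 0.1816 (-14.8 dB), φ = -79.5°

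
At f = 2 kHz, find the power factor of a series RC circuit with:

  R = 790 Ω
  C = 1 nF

Step 1 — Angular frequency: ω = 2π·f = 2π·2000 = 1.257e+04 rad/s.
Step 2 — Component impedances:
  R: Z = R = 790 Ω
  C: Z = 1/(jωC) = -j/(ω·C) = 0 - j7.958e+04 Ω
Step 3 — Series combination: Z_total = R + C = 790 - j7.958e+04 Ω = 7.958e+04∠-89.4° Ω.
Step 4 — Power factor: PF = cos(φ) = Re(Z)/|Z| = 790/7.958e+04 = 0.009927.
Step 5 — Type: Im(Z) = -7.958e+04 ⇒ leading (phase φ = -89.4°).

PF = 0.009927 (leading, φ = -89.4°)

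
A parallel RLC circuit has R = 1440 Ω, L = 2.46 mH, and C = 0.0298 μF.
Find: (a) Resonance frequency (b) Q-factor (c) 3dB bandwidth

Step 1 — Resonance: ω₀ = 1/√(LC) = 1/√(0.00246·2.98e-08) = 1.168e+05 rad/s.
Step 2 — f₀ = ω₀/(2π) = 1.859e+04 Hz.
Step 3 — Parallel Q: Q = R/(ω₀L) = 1440/(1.168e+05·0.00246) = 5.012.
Step 4 — Bandwidth: Δω = ω₀/Q = 2.33e+04 rad/s; BW = Δω/(2π) = 3709 Hz.

(a) f₀ = 1.859e+04 Hz  (b) Q = 5.012  (c) BW = 3709 Hz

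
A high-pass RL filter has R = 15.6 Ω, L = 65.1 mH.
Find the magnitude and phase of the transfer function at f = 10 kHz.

Step 1 — Angular frequency: ω = 2π·1e+04 = 6.283e+04 rad/s.
Step 2 — Transfer function: H(jω) = jωL/(R + jωL).
Step 3 — Numerator jωL = j·4090; denominator R + jωL = 15.6 + j4090.
Step 4 — H = 1 + j0.003814.
Step 5 — Magnitude: |H| = 1 (-0.0 dB); phase: φ = 0.2°.

|H| = 1 (-0.0 dB), φ = 0.2°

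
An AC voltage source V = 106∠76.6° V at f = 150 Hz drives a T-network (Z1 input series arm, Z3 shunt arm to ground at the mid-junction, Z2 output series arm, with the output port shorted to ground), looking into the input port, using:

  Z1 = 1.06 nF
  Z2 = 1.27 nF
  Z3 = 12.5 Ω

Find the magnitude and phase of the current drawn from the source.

Step 1 — Angular frequency: ω = 2π·f = 2π·150 = 942.5 rad/s.
Step 2 — Component impedances:
  Z1: Z = 1/(jωC) = -j/(ω·C) = 0 - j1.001e+06 Ω
  Z2: Z = 1/(jωC) = -j/(ω·C) = 0 - j8.355e+05 Ω
  Z3: Z = R = 12.5 Ω
Step 3 — With the output port shorted to ground, the output series arm Z2 runs from the junction to ground; the shunt arm Z3 also runs from the junction to ground. They appear in parallel: Z3 || Z2 = 12.5 - j0.000187 Ω.
Step 4 — Series with input arm Z1: Z_in = Z1 + (Z3 || Z2) = 12.5 - j1.001e+06 Ω = 1.001e+06∠-90.0° Ω.
Step 5 — Source phasor: V = 106∠76.6° V = 24.57 + j103.1 V.
Step 6 — Ohm's law: I = V / Z_total = (24.57 + j103.1) / (12.5 - j1.001e+06) = -0.000103 + j2.454e-05 A.
Step 7 — Convert to polar: |I| = 0.0001059 A, ∠I = 166.6°.

I = 0.0001059∠166.6° A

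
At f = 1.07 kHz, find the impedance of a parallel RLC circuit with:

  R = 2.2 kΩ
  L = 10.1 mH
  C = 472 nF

Step 1 — Angular frequency: ω = 2π·f = 2π·1070 = 6723 rad/s.
Step 2 — Component impedances:
  R: Z = R = 2200 Ω
  L: Z = jωL = j·6723·0.0101 = 0 + j67.9 Ω
  C: Z = 1/(jωC) = -j/(ω·C) = 0 - j315.1 Ω
Step 3 — Parallel combination: 1/Z_total = 1/R + 1/L + 1/C; Z_total = 3.4 + j86.42 Ω = 86.48∠87.7° Ω.

Z = 3.4 + j86.42 Ω = 86.48∠87.7° Ω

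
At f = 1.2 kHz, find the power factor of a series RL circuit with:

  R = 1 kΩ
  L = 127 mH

Step 1 — Angular frequency: ω = 2π·f = 2π·1200 = 7540 rad/s.
Step 2 — Component impedances:
  R: Z = R = 1000 Ω
  L: Z = jωL = j·7540·0.127 = 0 + j957.6 Ω
Step 3 — Series combination: Z_total = R + L = 1000 + j957.6 Ω = 1385∠43.8° Ω.
Step 4 — Power factor: PF = cos(φ) = Re(Z)/|Z| = 1000/1384.5 = 0.7223.
Step 5 — Type: Im(Z) = 957.6 ⇒ lagging (phase φ = 43.8°).

PF = 0.7223 (lagging, φ = 43.8°)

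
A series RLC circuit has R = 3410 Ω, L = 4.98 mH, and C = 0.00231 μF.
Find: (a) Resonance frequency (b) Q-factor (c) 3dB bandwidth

Step 1 — Resonance: ω₀ = 1/√(LC) = 1/√(0.00498·2.31e-09) = 2.948e+05 rad/s.
Step 2 — f₀ = ω₀/(2π) = 4.692e+04 Hz.
Step 3 — Series Q: Q = ω₀L/R = 2.948e+05·0.00498/3410 = 0.4306.
Step 4 — Bandwidth: Δω = ω₀/Q = 6.847e+05 rad/s; BW = Δω/(2π) = 1.09e+05 Hz.

(a) f₀ = 4.692e+04 Hz  (b) Q = 0.4306  (c) BW = 1.09e+05 Hz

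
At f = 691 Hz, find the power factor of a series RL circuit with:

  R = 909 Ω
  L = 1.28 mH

Step 1 — Angular frequency: ω = 2π·f = 2π·691 = 4342 rad/s.
Step 2 — Component impedances:
  R: Z = R = 909 Ω
  L: Z = jωL = j·4342·0.00128 = 0 + j5.557 Ω
Step 3 — Series combination: Z_total = R + L = 909 + j5.557 Ω = 909∠0.4° Ω.
Step 4 — Power factor: PF = cos(φ) = Re(Z)/|Z| = 909/909 = 1.
Step 5 — Type: Im(Z) = 5.557 ⇒ lagging (phase φ = 0.4°).

PF = 1 (lagging, φ = 0.4°)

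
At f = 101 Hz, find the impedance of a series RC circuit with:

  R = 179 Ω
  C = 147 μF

Step 1 — Angular frequency: ω = 2π·f = 2π·101 = 634.6 rad/s.
Step 2 — Component impedances:
  R: Z = R = 179 Ω
  C: Z = 1/(jωC) = -j/(ω·C) = 0 - j10.72 Ω
Step 3 — Series combination: Z_total = R + C = 179 - j10.72 Ω = 179.3∠-3.4° Ω.

Z = 179 - j10.72 Ω = 179.3∠-3.4° Ω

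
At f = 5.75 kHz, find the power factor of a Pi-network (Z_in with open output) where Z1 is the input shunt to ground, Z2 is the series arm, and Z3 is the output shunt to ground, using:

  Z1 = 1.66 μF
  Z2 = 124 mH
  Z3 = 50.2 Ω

Step 1 — Angular frequency: ω = 2π·f = 2π·5750 = 3.613e+04 rad/s.
Step 2 — Component impedances:
  Z1: Z = 1/(jωC) = -j/(ω·C) = 0 - j16.67 Ω
  Z2: Z = jωL = j·3.613e+04·0.124 = 0 + j4480 Ω
  Z3: Z = R = 50.2 Ω
Step 3 — With open output, the series arm Z2 and the output shunt Z3 appear in series to ground: Z2 + Z3 = 50.2 + j4480 Ω.
Step 4 — Parallel with input shunt Z1: Z_in = Z1 || (Z2 + Z3) = 0.0007005 - j16.74 Ω = 16.74∠-90.0° Ω.
Step 5 — Power factor: PF = cos(φ) = Re(Z)/|Z| = 0.00070055/16.736 = 4.186e-05.
Step 6 — Type: Im(Z) = -16.74 ⇒ leading (phase φ = -90.0°).

PF = 4.186e-05 (leading, φ = -90.0°)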